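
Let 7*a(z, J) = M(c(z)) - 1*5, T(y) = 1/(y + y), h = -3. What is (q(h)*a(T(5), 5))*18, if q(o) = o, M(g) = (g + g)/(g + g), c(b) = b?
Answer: 216/7 ≈ 30.857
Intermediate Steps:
M(g) = 1 (M(g) = (2*g)/((2*g)) = (2*g)*(1/(2*g)) = 1)
T(y) = 1/(2*y)
a(z, J) = -4/7 (a(z, J) = (1 - 1*5)/7 = (1 - 5)/7 = (⅐)*(-4) = -4/7)
(q(h)*a(T(5), 5))*18 = -3*(-4/7)*18 = (12/7)*18 = 216/7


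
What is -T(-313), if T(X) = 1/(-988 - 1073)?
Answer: 1/2061 ≈ 0.00048520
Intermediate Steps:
T(X) = -1/2061 (T(X) = 1/(-2061) = -1/2061)
-T(-313) = -1*(-1/2061) = 1/2061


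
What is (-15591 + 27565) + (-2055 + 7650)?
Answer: 17569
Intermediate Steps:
(-15591 + 27565) + (-2055 + 7650) = 11974 + 5595 = 17569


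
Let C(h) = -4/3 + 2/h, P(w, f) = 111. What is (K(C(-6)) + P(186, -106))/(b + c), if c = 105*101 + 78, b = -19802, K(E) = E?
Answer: -328/27357 ≈ -0.011990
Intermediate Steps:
C(h) = -4/3 + 2/h (C(h) = -4*1/3 + 2/h = -4/3 + 2/h)
c = 10683 (c = 10605 + 78 = 10683)
(K(C(-6)) + P(186, -106))/(b + c) = ((-4/3 + 2/(-6)) + 111)/(-19802 + 10683) = ((-4/3 + 2*(-1/6)) + 111)/(-9119) = ((-4/3 - 1/3) + 111)*(-1/9119) = (-5/3 + 111)*(-1/9119) = (328/3)*(-1/9119) = -328/27357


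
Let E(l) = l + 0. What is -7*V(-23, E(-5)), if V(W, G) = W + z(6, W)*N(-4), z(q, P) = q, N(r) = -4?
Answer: 329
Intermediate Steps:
E(l) = l
V(W, G) = -24 + W (V(W, G) = W + 6*(-4) = W - 24 = -24 + W)
-7*V(-23, E(-5)) = -7*(-24 - 23) = -7*(-47) = 329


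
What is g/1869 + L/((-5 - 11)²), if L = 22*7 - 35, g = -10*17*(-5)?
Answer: 440011/478464 ≈ 0.91963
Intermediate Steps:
g = 850 (g = -170*(-5) = 850)
L = 119 (L = 154 - 35 = 119)
g/1869 + L/((-5 - 11)²) = 850/1869 + 119/((-5 - 11)²) = 850*(1/1869) + 119/((-16)²) = 850/1869 + 119/256 = 440011/478464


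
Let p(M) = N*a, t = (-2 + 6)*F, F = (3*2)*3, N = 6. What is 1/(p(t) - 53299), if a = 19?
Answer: -1/53185 ≈ -1.8802e-5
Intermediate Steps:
F = 18 (F = 6*3 = 18)
t = 72 (t = (-2 + 6)*18 = 4*18 = 72)
p(M) = 114 (p(M) = 6*19 = 114)
1/(p(t) - 53299) = 1/(114 - 53299) = 1/(-53185) = -1/53185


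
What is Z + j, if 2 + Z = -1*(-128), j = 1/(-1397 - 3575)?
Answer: 626471/4972 ≈ 126.00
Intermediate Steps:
j = -1/4972 (j = 1/(-4972) = -1/4972 ≈ -0.00020113)
Z = 126 (Z = -2 - 1*(-128) = -2 + 128 = 126)
Z + j = 126 - 1/4972 = 626471/4972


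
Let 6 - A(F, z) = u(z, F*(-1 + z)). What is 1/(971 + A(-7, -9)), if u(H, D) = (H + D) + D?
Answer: 1/846 ≈ 0.0011820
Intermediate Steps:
u(H, D) = H + 2*D (u(H, D) = (D + H) + D = H + 2*D)
A(F, z) = 6 - z - 2*F*(-1 + z) (A(F, z) = 6 - (z + 2*(F*(-1 + z))) = 6 - (z + 2*F*(-1 + z)) = 6 + (-z - 2*F*(-1 + z)) = 6 - z - 2*F*(-1 + z))
1/(971 + A(-7, -9)) = 1/(971 + (6 - 1*(-9) - 2*(-7)*(-1 - 9))) = 1/(971 + (6 + 9 - 2*(-7)*(-10))) = 1/(971 + (6 + 9 - 140)) = 1/(971 - 125) = 1/846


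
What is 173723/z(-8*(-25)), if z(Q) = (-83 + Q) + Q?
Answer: 173723/317 ≈ 548.02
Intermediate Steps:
z(Q) = -83 + 2*Q
173723/z(-8*(-25)) = 173723/(-83 + 2*(-8*(-25))) = 173723/(-83 + 2*200) = 173723/(-83 + 400) = 173723/317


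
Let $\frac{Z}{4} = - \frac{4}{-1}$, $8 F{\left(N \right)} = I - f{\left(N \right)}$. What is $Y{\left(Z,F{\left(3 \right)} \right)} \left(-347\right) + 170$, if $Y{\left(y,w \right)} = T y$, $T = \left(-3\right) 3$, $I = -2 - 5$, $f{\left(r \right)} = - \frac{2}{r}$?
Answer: $50138$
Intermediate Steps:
$I = -7$ ($I = -2 - 5 = -7$)
$T = -9$
$F{\left(N \right)} = - \frac{7}{8} + \frac{1}{4 N}$ ($F{\left(N \right)} = \frac{-7 - - \frac{2}{N}}{8} = \frac{-7 + \frac{2}{N}}{8} = - \frac{7}{8} + \frac{1}{4 N}$)
$Z = 16$ ($Z = 4 \left(- \frac{4}{-1}\right) = 4 \left(\left(-4\right) \left(-1\right)\right) = 4 \cdot 4 = 16$)
$Y{\left(y,w \right)} = - 9 y$
$Y{\left(Z,F{\left(3 \right)} \right)} \left(-347\right) + 170 = \left(-9\right) 16 \left(-347\right) + 170 = \left(-144\right) \left(-347\right) + 170 = 49968 + 170 = 50138$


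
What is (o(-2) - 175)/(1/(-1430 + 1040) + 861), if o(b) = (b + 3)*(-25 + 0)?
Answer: -78000/335789 ≈ -0.23229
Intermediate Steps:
o(b) = -75 - 25*b (o(b) = (3 + b)*(-25) = -75 - 25*b)
(o(-2) - 175)/(1/(-1430 + 1040) + 861) = ((-75 - 25*(-2)) - 175)/(1/(-1430 + 1040) + 861) = ((-75 + 50) - 175)/(1/(-390) + 861) = (-25 - 175)/(-1/390 + 861) = -200/335789/390 = -200*390/335789 = -78000/335789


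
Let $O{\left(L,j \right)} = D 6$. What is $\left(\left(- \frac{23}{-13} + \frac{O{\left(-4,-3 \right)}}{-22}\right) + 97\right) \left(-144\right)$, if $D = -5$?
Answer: $- \frac{2061936}{143} \approx -14419.0$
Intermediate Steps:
$O{\left(L,j \right)} = -30$ ($O{\left(L,j \right)} = \left(-5\right) 6 = -30$)
$\left(\left(- \frac{23}{-13} + \frac{O{\left(-4,-3 \right)}}{-22}\right) + 97\right) \left(-144\right) = \left(\left(- \frac{23}{-13} - \frac{30}{-22}\right) + 97\right) \left(-144\right) = \left(\left(\left(-23\right) \left(- \frac{1}{13}\right) - - \frac{15}{11}\right) + 97\right) \left(-144\right) = \left(\left(\frac{23}{13} + \frac{15}{11}\right) + 97\right) \left(-144\right) = \left(\frac{448}{143} + 97\right) \left(-144\right) = \frac{14319}{143} \left(-144\right) = - \frac{2061936}{143}$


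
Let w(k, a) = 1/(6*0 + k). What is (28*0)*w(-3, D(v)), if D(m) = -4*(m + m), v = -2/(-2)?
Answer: 0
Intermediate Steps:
v = 1 (v = -2*(-½) = 1)
D(m) = -8*m
w(k, a) = 1/k (w(k, a) = 1/(0 + k) = 1/k)
(28*0)*w(-3, D(v)) = (28*0)/(-3) = 0*(-⅓) = 0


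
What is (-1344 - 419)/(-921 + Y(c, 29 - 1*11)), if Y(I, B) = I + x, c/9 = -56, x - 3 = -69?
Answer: 1763/1491 ≈ 1.1824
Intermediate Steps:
x = -66 (x = 3 - 69 = -66)
c = -504 (c = 9*(-56) = -504)
Y(I, B) = -66 + I (Y(I, B) = I - 66 = -66 + I)
(-1344 - 419)/(-921 + Y(c, 29 - 1*11)) = (-1344 - 419)/(-921 + (-66 - 504)) = -1763/(-921 - 570) = -1763/(-1491) = -1763*(-1/1491) = 1763/1491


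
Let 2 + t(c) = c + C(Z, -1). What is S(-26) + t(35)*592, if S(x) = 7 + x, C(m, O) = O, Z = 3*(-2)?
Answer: 18925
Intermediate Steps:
Z = -6
t(c) = -3 + c (t(c) = -2 + (c - 1) = -2 + (-1 + c) = -3 + c)
S(-26) + t(35)*592 = (7 - 26) + (-3 + 35)*592 = -19 + 32*592 = -19 + 18944 = 18925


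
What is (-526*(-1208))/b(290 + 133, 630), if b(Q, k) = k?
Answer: 317704/315 ≈ 1008.6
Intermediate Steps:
(-526*(-1208))/b(290 + 133, 630) = -526*(-1208)/630 = 635408*(1/630) = 317704/315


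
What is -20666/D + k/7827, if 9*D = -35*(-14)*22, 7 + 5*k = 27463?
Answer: -232763317/14062510 ≈ -16.552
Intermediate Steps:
k = 27456/5 (k = -7/5 + (⅕)*27463 = -7/5 + 27463/5 = 27456/5 ≈ 5491.2)
D = 10780/9 (D = (-35*(-14)*22)/9 = (490*22)/9 = (⅑)*10780 = 10780/9 ≈ 1197.8)
-20666/D + k/7827 = -20666/10780/9 + (27456/5)/7827 = -20666*9/10780 + (27456/5)*(1/7827) = -92997/5390 + 9152/13045 = -232763317/14062510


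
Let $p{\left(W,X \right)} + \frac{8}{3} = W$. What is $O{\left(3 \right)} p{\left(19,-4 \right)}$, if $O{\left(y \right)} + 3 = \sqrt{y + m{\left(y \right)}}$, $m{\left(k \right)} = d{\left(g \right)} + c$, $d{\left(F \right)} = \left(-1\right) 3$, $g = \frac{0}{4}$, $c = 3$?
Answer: $-49 + \frac{49 \sqrt{3}}{3} \approx -20.71$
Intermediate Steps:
$g = 0$ ($g = 0 \cdot \frac{1}{4} = 0$)
$d{\left(F \right)} = -3$
$m{\left(k \right)} = 0$ ($m{\left(k \right)} = -3 + 3 = 0$)
$p{\left(W,X \right)} = - \frac{8}{3} + W$
$O{\left(y \right)} = -3 + \sqrt{y}$ ($O{\left(y \right)} = -3 + \sqrt{y + 0} = -3 + \sqrt{y}$)
$O{\left(3 \right)} p{\left(19,-4 \right)} = \left(-3 + \sqrt{3}\right) \left(- \frac{8}{3} + 19\right) = \left(-3 + \sqrt{3}\right) \frac{49}{3} = -49 + \frac{49 \sqrt{3}}{3}$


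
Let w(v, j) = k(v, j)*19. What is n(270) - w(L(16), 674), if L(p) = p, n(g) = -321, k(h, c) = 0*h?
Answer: -321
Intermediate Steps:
k(h, c) = 0
w(v, j) = 0 (w(v, j) = 0*19 = 0)
n(270) - w(L(16), 674) = -321 - 1*0 = -321 + 0 = -321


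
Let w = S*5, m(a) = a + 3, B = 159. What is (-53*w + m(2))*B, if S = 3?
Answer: -125610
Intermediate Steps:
m(a) = 3 + a
w = 15 (w = 3*5 = 15)
(-53*w + m(2))*B = (-53*15 + (3 + 2))*159 = (-795 + 5)*159 = -790*159 = -125610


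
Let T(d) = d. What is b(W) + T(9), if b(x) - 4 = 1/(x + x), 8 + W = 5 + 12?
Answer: 235/18 ≈ 13.056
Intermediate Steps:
W = 9 (W = -8 + (5 + 12) = -8 + 17 = 9)
b(x) = 4 + 1/(2*x) (b(x) = 4 + 1/(x + x) = 4 + 1/(2*x))
b(W) + T(9) = (4 + (½)/9) + 9 = (4 + (½)*(⅑)) + 9 = (4 + 1/18) + 9 = 73/18 + 9 = 235/18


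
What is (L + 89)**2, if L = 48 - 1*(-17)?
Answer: 23716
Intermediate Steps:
L = 65 (L = 48 + 17 = 65)
(L + 89)**2 = (65 + 89)**2 = 154**2 = 23716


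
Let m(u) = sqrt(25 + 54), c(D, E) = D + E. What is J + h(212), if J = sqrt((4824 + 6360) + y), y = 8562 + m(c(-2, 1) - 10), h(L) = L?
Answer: 212 + sqrt(19746 + sqrt(79)) ≈ 352.55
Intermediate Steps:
m(u) = sqrt(79)
y = 8562 + sqrt(79) ≈ 8570.9
J = sqrt(19746 + sqrt(79)) (J = sqrt((4824 + 6360) + (8562 + sqrt(79))) = sqrt(11184 + (8562 + sqrt(79))) = sqrt(19746 + sqrt(79)) ≈ 140.55)
J + h(212) = sqrt(19746 + sqrt(79)) + 212 = 212 + sqrt(19746 + sqrt(79))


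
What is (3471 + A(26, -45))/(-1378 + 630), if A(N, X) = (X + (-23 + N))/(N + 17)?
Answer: -149211/32164 ≈ -4.6391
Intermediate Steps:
A(N, X) = (-23 + N + X)/(17 + N)
(3471 + A(26, -45))/(-1378 + 630) = (3471 + (-23 + 26 - 45)/(17 + 26))/(-1378 + 630) = (3471 - 42/43)/(-748) = (3471 + (1/43)*(-42))*(-1/748) = (3471 - 42/43)*(-1/748) = (149211/43)*(-1/748) = -149211/32164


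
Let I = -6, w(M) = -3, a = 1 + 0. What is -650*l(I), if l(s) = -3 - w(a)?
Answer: 0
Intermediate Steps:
a = 1
l(s) = 0 (l(s) = -3 - 1*(-3) = -3 + 3 = 0)
-650*l(I) = -650*0 = 0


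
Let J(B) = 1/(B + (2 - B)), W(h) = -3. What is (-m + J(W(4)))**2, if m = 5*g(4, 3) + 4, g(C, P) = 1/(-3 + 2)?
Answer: 9/4 ≈ 2.2500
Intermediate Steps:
g(C, P) = -1 (g(C, P) = 1/(-1) = -1)
J(B) = 1/2
m = -1 (m = 5*(-1) + 4 = -5 + 4 = -1)
(-m + J(W(4)))**2 = (-1*(-1) + 1/2)**2 = (1 + 1/2)**2 = (3/2)**2 = 9/4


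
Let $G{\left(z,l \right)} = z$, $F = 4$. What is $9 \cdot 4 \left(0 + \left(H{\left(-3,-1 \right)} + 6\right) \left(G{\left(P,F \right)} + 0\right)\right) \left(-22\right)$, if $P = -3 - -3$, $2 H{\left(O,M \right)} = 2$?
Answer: $0$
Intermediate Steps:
$H{\left(O,M \right)} = 1$ ($H{\left(O,M \right)} = \frac{1}{2} \cdot 2 = 1$)
$P = 0$ ($P = -3 + 3 = 0$)
$9 \cdot 4 \left(0 + \left(H{\left(-3,-1 \right)} + 6\right) \left(G{\left(P,F \right)} + 0\right)\right) \left(-22\right) = 9 \cdot 4 \left(0 + \left(1 + 6\right) \left(0 + 0\right)\right) \left(-22\right) = 9 \cdot 4 \left(0 + 7 \cdot 0\right) \left(-22\right) = 9 \cdot 4 \left(0 + 0\right) \left(-22\right) = 9 \cdot 4 \cdot 0 \left(-22\right) = 9 \cdot 0 \left(-22\right) = 0 \left(-22\right) = 0$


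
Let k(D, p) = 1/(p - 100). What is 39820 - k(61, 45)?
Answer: 2190101/55 ≈ 39820.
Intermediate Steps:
k(D, p) = 1/(-100 + p)
39820 - k(61, 45) = 39820 - 1/(-100 + 45) = 39820 - 1/(-55) = 39820 - 1*(-1/55) = 39820 + 1/55 = 2190101/55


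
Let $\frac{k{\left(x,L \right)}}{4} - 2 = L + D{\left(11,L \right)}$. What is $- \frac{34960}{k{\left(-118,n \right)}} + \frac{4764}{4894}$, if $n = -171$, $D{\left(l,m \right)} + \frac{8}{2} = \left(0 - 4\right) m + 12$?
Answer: $- \frac{20140994}{1279781} \approx -15.738$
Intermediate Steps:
$D{\left(l,m \right)} = 8 - 4 m$ ($D{\left(l,m \right)} = -4 + \left(\left(0 - 4\right) m + 12\right) = -4 - \left(-12 + 4 m\right) = 8 - 4 m$)
$k{\left(x,L \right)} = 40 - 12 L$ ($k{\left(x,L \right)} = 8 + 4 \left(L - \left(-8 + 4 L\right)\right) = 8 + 4 \left(8 - 3 L\right) = 8 - \left(-32 + 12 L\right) = 40 - 12 L$)
$- \frac{34960}{k{\left(-118,n \right)}} + \frac{4764}{4894} = - \frac{34960}{40 - -2052} + \frac{4764}{4894} = - \frac{34960}{40 + 2052} + 4764 \cdot \frac{1}{4894} = - \frac{34960}{2092} + \frac{2382}{2447} = \left(-34960\right) \frac{1}{2092} + \frac{2382}{2447} = - \frac{8740}{523} + \frac{2382}{2447} = - \frac{20140994}{1279781}$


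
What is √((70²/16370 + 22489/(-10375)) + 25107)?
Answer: 7*√5911531187338390/3396775 ≈ 158.45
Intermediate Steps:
√((70²/16370 + 22489/(-10375)) + 25107) = √((4900*(1/16370) + 22489*(-1/10375)) + 25107) = √((490/1637 - 22489/10375) + 25107) = √(-31730743/16983875 + 25107) = √(426382418882/16983875) = 7*√5911531187338390/3396775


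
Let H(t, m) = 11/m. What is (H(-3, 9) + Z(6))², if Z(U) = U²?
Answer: 112225/81 ≈ 1385.5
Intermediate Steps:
(H(-3, 9) + Z(6))² = (11/9 + 6²)² = (11*(⅑) + 36)² = (11/9 + 36)² = (335/9)² = 112225/81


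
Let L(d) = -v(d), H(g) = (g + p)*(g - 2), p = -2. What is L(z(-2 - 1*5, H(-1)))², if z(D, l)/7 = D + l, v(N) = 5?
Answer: 25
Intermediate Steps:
H(g) = (-2 + g)² (H(g) = (g - 2)*(g - 2) = (-2 + g)*(-2 + g) = (-2 + g)²)
z(D, l) = 7*D + 7*l (z(D, l) = 7*(D + l) = 7*D + 7*l)
L(d) = -5 (L(d) = -1*5 = -5)
L(z(-2 - 1*5, H(-1)))² = (-5)² = 25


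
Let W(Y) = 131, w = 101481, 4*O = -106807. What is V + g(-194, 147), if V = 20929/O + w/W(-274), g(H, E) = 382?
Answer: 16172750265/13991717 ≈ 1155.9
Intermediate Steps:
O = -106807/4 (O = (1/4)*(-106807) = -106807/4 ≈ -26702.)
V = 10827914371/13991717 (V = 20929/(-106807/4) + 101481/131 = 20929*(-4/106807) + 101481*(1/131) = -83716/106807 + 101481/131 = 10827914371/13991717 ≈ 773.88)
V + g(-194, 147) = 10827914371/13991717 + 382 = 16172750265/13991717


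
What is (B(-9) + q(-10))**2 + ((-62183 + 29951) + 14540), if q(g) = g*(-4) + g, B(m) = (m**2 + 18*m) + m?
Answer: -14092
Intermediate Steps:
B(m) = m**2 + 19*m
q(g) = -3*g (q(g) = -4*g + g = -3*g)
(B(-9) + q(-10))**2 + ((-62183 + 29951) + 14540) = (-9*(19 - 9) - 3*(-10))**2 + ((-62183 + 29951) + 14540) = (-9*10 + 30)**2 + (-32232 + 14540) = (-90 + 30)**2 - 17692 = (-60)**2 - 17692 = 3600 - 17692 = -14092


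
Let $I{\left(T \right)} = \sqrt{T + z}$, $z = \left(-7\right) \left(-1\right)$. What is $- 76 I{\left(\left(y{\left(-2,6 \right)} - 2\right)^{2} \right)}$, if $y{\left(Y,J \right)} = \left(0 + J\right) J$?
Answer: $- 76 \sqrt{1163} \approx -2591.8$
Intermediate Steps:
$y{\left(Y,J \right)} = J^{2}$ ($y{\left(Y,J \right)} = J J = J^{2}$)
$z = 7$
$I{\left(T \right)} = \sqrt{7 + T}$ ($I{\left(T \right)} = \sqrt{T + 7} = \sqrt{7 + T}$)
$- 76 I{\left(\left(y{\left(-2,6 \right)} - 2\right)^{2} \right)} = - 76 \sqrt{7 + \left(6^{2} - 2\right)^{2}} = - 76 \sqrt{7 + \left(36 - 2\right)^{2}} = - 76 \sqrt{7 + 34^{2}} = - 76 \sqrt{7 + 1156} = - 76 \sqrt{1163}$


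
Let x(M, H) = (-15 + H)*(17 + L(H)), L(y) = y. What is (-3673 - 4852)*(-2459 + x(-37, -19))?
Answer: 20383275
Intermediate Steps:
x(M, H) = (-15 + H)*(17 + H)
(-3673 - 4852)*(-2459 + x(-37, -19)) = (-3673 - 4852)*(-2459 + (-255 + (-19)² + 2*(-19))) = -8525*(-2459 + (-255 + 361 - 38)) = -8525*(-2459 + 68) = -8525*(-2391) = 20383275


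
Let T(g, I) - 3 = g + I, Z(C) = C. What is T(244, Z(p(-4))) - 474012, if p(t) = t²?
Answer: -473749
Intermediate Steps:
T(g, I) = 3 + I + g (T(g, I) = 3 + (g + I) = 3 + (I + g) = 3 + I + g)
T(244, Z(p(-4))) - 474012 = (3 + (-4)² + 244) - 474012 = (3 + 16 + 244) - 474012 = 263 - 474012 = -473749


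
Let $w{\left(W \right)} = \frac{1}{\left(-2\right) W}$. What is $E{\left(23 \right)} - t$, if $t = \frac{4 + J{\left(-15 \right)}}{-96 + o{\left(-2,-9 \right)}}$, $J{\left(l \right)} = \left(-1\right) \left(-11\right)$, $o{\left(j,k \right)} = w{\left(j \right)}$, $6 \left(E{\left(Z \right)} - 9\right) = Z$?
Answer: $\frac{29851}{2298} \approx 12.99$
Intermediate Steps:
$E{\left(Z \right)} = 9 + \frac{Z}{6}$
$w{\left(W \right)} = - \frac{1}{2 W}$
$o{\left(j,k \right)} = - \frac{1}{2 j}$
$J{\left(l \right)} = 11$
$t = - \frac{60}{383}$ ($t = \frac{4 + 11}{-96 - \frac{1}{2 \left(-2\right)}} = \frac{15}{-96 - - \frac{1}{4}} = \frac{15}{-96 + \frac{1}{4}} = \frac{15}{- \frac{383}{4}} = 15 \left(- \frac{4}{383}\right) = - \frac{60}{383} \approx -0.15666$)
$E{\left(23 \right)} - t = \left(9 + \frac{1}{6} \cdot 23\right) - - \frac{60}{383} = \left(9 + \frac{23}{6}\right) + \frac{60}{383} = \frac{77}{6} + \frac{60}{383} = \frac{29851}{2298}$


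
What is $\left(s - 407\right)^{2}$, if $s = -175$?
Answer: $338724$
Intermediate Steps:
$\left(s - 407\right)^{2} = \left(-175 - 407\right)^{2} = \left(-582\right)^{2} = 338724$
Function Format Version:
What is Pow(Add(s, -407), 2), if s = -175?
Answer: 338724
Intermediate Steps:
Pow(Add(s, -407), 2) = Pow(Add(-175, -407), 2) = Pow(-582, 2) = 338724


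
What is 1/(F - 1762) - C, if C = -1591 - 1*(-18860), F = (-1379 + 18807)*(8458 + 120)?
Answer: -2581639896317/149495622 ≈ -17269.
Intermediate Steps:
F = 149497384 (F = 17428*8578 = 149497384)
C = 17269 (C = -1591 + 18860 = 17269)
1/(F - 1762) - C = 1/(149497384 - 1762) - 1*17269 = 1/149495622 - 17269 = -2581639896317/149495622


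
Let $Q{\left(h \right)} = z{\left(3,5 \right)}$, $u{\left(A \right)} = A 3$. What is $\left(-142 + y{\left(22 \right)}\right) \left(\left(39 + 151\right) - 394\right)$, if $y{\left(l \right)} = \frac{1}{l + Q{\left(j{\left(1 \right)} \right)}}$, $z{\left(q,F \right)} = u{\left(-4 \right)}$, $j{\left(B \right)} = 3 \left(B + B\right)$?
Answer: $\frac{144738}{5} \approx 28948.0$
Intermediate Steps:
$j{\left(B \right)} = 6 B$ ($j{\left(B \right)} = 3 \cdot 2 B = 6 B$)
$u{\left(A \right)} = 3 A$
$z{\left(q,F \right)} = -12$ ($z{\left(q,F \right)} = 3 \left(-4\right) = -12$)
$Q{\left(h \right)} = -12$
$y{\left(l \right)} = \frac{1}{-12 + l}$ ($y{\left(l \right)} = \frac{1}{l - 12} = \frac{1}{-12 + l}$)
$\left(-142 + y{\left(22 \right)}\right) \left(\left(39 + 151\right) - 394\right) = \left(-142 + \frac{1}{-12 + 22}\right) \left(\left(39 + 151\right) - 394\right) = \left(-142 + \frac{1}{10}\right) \left(190 - 394\right) = \left(-142 + \frac{1}{10}\right) \left(-204\right) = \left(- \frac{1419}{10}\right) \left(-204\right) = \frac{144738}{5}$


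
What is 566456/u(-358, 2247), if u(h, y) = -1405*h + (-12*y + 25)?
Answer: 13816/11611 ≈ 1.1899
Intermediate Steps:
u(h, y) = 25 - 1405*h - 12*y (u(h, y) = -1405*h + (25 - 12*y) = 25 - 1405*h - 12*y)
566456/u(-358, 2247) = 566456/(25 - 1405*(-358) - 12*2247) = 566456/(25 + 502990 - 26964) = 566456/476051 = 566456*(1/476051) = 13816/11611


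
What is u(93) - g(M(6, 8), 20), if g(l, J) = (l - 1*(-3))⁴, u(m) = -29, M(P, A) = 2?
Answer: -654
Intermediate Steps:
g(l, J) = (3 + l)⁴ (g(l, J) = (l + 3)⁴ = (3 + l)⁴)
u(93) - g(M(6, 8), 20) = -29 - (3 + 2)⁴ = -29 - 1*5⁴ = -29 - 1*625 = -29 - 625 = -654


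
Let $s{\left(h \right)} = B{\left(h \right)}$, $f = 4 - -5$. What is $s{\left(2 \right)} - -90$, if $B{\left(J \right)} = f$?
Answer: $99$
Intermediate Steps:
$f = 9$ ($f = 4 + 5 = 9$)
$B{\left(J \right)} = 9$
$s{\left(h \right)} = 9$
$s{\left(2 \right)} - -90 = 9 - -90 = 9 + 90 = 99$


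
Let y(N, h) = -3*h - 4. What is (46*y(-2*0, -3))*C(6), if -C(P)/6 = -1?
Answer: 1380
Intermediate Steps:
C(P) = 6 (C(P) = -6*(-1) = 6)
y(N, h) = -4 - 3*h
(46*y(-2*0, -3))*C(6) = (46*(-4 - 3*(-3)))*6 = (46*(-4 + 9))*6 = (46*5)*6 = 230*6 = 1380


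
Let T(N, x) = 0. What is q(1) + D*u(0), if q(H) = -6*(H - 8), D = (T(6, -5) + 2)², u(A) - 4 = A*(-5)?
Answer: 58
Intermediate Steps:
u(A) = 4 - 5*A (u(A) = 4 + A*(-5) = 4 - 5*A)
D = 4 (D = (0 + 2)² = 2² = 4)
q(H) = 48 - 6*H (q(H) = -6*(-8 + H) = 48 - 6*H)
q(1) + D*u(0) = (48 - 6*1) + 4*(4 - 5*0) = (48 - 6) + 4*(4 + 0) = 42 + 4*4 = 42 + 16 = 58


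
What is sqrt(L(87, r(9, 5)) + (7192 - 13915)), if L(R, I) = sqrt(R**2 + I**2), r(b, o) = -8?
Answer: sqrt(-6723 + sqrt(7633)) ≈ 81.459*I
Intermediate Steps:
L(R, I) = sqrt(I**2 + R**2)
sqrt(L(87, r(9, 5)) + (7192 - 13915)) = sqrt(sqrt((-8)**2 + 87**2) + (7192 - 13915)) = sqrt(sqrt(64 + 7569) - 6723) = sqrt(sqrt(7633) - 6723) = sqrt(-6723 + sqrt(7633))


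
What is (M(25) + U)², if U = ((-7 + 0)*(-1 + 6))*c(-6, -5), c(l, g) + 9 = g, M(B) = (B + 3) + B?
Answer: 294849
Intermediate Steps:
M(B) = 3 + 2*B (M(B) = (3 + B) + B = 3 + 2*B)
c(l, g) = -9 + g
U = 490 (U = ((-7 + 0)*(-1 + 6))*(-9 - 5) = -7*5*(-14) = -35*(-14) = 490)
(M(25) + U)² = ((3 + 2*25) + 490)² = ((3 + 50) + 490)² = (53 + 490)² = 543² = 294849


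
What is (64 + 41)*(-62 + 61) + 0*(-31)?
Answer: -105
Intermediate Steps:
(64 + 41)*(-62 + 61) + 0*(-31) = 105*(-1) + 0 = -105 + 0 = -105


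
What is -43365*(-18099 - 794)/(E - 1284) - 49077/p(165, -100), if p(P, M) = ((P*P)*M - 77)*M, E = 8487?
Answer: 216772941684961/1905803900 ≈ 1.1374e+5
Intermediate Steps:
p(P, M) = M*(-77 + M*P²) (p(P, M) = (P²*M - 77)*M = (M*P² - 77)*M = (-77 + M*P²)*M = M*(-77 + M*P²))
-43365*(-18099 - 794)/(E - 1284) - 49077/p(165, -100) = -43365*(-18099 - 794)/(8487 - 1284) - 49077*(-1/(100*(-77 - 100*165²))) = -43365/(7203/(-18893)) - 49077*(-1/(100*(-77 - 100*27225))) = -43365/(7203*(-1/18893)) - 49077*(-1/(100*(-77 - 2722500))) = -43365/(-1029/2699) - 49077/((-100*(-2722577))) = -43365*(-2699/1029) - 49077/272257700 = 796205/7 - 49077*1/272257700 = 796205/7 - 49077/272257700 = 216772941684961/1905803900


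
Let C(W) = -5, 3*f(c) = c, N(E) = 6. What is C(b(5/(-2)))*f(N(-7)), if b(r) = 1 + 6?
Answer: -10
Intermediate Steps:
b(r) = 7
f(c) = c/3
C(b(5/(-2)))*f(N(-7)) = -5*6/3 = -5*2 = -10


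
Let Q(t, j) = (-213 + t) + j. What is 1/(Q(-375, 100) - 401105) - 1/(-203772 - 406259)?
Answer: -208438/244984179383 ≈ -8.5082e-7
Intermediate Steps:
Q(t, j) = -213 + j + t
1/(Q(-375, 100) - 401105) - 1/(-203772 - 406259) = 1/((-213 + 100 - 375) - 401105) - 1/(-203772 - 406259) = 1/(-488 - 401105) - 1/(-610031) = 1/(-401593) - 1*(-1/610031) = -1/401593 + 1/610031 = -208438/244984179383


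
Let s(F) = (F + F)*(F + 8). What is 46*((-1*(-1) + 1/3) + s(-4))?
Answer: -4232/3 ≈ -1410.7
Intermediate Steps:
s(F) = 2*F*(8 + F) (s(F) = (2*F)*(8 + F) = 2*F*(8 + F))
46*((-1*(-1) + 1/3) + s(-4)) = 46*((-1*(-1) + 1/3) + 2*(-4)*(8 - 4)) = 46*((1 + ⅓) + 2*(-4)*4) = 46*(4/3 - 32) = 46*(-92/3) = -4232/3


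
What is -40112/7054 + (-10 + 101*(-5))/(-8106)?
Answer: -160757531/28589862 ≈ -5.6229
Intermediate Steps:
-40112/7054 + (-10 + 101*(-5))/(-8106) = -40112*1/7054 + (-10 - 505)*(-1/8106) = -20056/3527 - 515*(-1/8106) = -20056/3527 + 515/8106 = -160757531/28589862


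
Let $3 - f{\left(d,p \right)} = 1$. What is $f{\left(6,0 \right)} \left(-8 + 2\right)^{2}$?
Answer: $72$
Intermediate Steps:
$f{\left(d,p \right)} = 2$ ($f{\left(d,p \right)} = 3 - 1 = 2$)
$f{\left(6,0 \right)} \left(-8 + 2\right)^{2} = 2 \left(-8 + 2\right)^{2} = 2 \left(-6\right)^{2} = 2 \cdot 36 = 72$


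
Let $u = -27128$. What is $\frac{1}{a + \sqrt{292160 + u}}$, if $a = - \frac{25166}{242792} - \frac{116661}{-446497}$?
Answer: $- \frac{463104962590410233060}{778653280319619971384820983} + \frac{52883275829799435036192 \sqrt{818}}{778653280319619971384820983} \approx 0.0019419$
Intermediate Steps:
$a = \frac{8543907005}{54202949812}$ ($a = \left(-25166\right) \frac{1}{242792} - - \frac{116661}{446497} = - \frac{12583}{121396} + \frac{116661}{446497} = \frac{8543907005}{54202949812} \approx 0.15763$)
$\frac{1}{a + \sqrt{292160 + u}} = \frac{1}{\frac{8543907005}{54202949812} + \sqrt{292160 - 27128}} = \frac{1}{\frac{8543907005}{54202949812} + \sqrt{265032}} = \frac{1}{\frac{8543907005}{54202949812} + 18 \sqrt{818}}$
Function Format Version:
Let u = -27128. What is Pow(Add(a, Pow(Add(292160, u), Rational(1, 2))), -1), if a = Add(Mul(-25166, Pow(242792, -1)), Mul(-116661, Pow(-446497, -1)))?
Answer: Add(Rational(-463104962590410233060, 778653280319619971384820983), Mul(Rational(52883275829799435036192, 778653280319619971384820983), Pow(818, Rational(1, 2)))) ≈ 0.0019419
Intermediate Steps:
a = Rational(8543907005, 54202949812) (a = Add(Mul(-25166, Rational(1, 242792)), Mul(-116661, Rational(-1, 446497))) = Add(Rational(-12583, 121396), Rational(116661, 446497)) = Rational(8543907005, 54202949812) ≈ 0.15763)
Pow(Add(a, Pow(Add(292160, u), Rational(1, 2))), -1) = Pow(Add(Rational(8543907005, 54202949812), Pow(Add(292160, -27128), Rational(1, 2))), -1) = Pow(Add(Rational(8543907005, 54202949812), Pow(265032, Rational(1, 2))), -1) = Pow(Add(Rational(8543907005, 54202949812), Mul(18, Pow(818, Rational(1, 2)))), -1)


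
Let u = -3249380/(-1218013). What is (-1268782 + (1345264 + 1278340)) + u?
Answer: 1650194058066/1218013 ≈ 1.3548e+6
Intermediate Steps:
u = 3249380/1218013 (u = -3249380*(-1/1218013) = 3249380/1218013 ≈ 2.6678)
(-1268782 + (1345264 + 1278340)) + u = (-1268782 + (1345264 + 1278340)) + 3249380/1218013 = (-1268782 + 2623604) + 3249380/1218013 = 1354822 + 3249380/1218013 = 1650194058066/1218013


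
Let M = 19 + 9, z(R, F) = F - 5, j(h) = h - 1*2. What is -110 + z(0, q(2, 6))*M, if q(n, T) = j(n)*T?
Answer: -250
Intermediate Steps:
j(h) = -2 + h (j(h) = h - 2 = -2 + h)
q(n, T) = T*(-2 + n) (q(n, T) = (-2 + n)*T = T*(-2 + n))
z(R, F) = -5 + F
M = 28
-110 + z(0, q(2, 6))*M = -110 + (-5 + 6*(-2 + 2))*28 = -110 + (-5 + 6*0)*28 = -110 + (-5 + 0)*28 = -110 - 5*28 = -110 - 140 = -250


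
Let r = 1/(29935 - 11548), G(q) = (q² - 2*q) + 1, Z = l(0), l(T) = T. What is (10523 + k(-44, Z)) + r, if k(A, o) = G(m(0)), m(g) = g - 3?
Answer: 193780594/18387 ≈ 10539.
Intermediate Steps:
m(g) = -3 + g
Z = 0
G(q) = 1 + q² - 2*q
k(A, o) = 16 (k(A, o) = 1 + (-3 + 0)² - 2*(-3 + 0) = 1 + (-3)² - 2*(-3) = 1 + 9 + 6 = 16)
r = 1/18387 ≈ 5.4386e-5
(10523 + k(-44, Z)) + r = (10523 + 16) + 1/18387 = 10539 + 1/18387 = 193780594/18387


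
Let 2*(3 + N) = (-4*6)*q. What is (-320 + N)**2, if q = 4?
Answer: 137641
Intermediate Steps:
N = -51 (N = -3 + (-4*6*4)/2 = -3 + (-24*4)/2 = -3 + (1/2)*(-96) = -3 - 48 = -51)
(-320 + N)**2 = (-320 - 51)**2 = (-371)**2 = 137641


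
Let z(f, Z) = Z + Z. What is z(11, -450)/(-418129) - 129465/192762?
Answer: -5995509465/8955486922 ≈ -0.66948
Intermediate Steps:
z(f, Z) = 2*Z
z(11, -450)/(-418129) - 129465/192762 = (2*(-450))/(-418129) - 129465/192762 = -900*(-1/418129) - 129465*1/192762 = 900/418129 - 14385/21418 = -5995509465/8955486922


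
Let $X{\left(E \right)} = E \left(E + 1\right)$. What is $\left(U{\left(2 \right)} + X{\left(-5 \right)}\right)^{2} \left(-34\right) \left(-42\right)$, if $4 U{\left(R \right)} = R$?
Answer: $600117$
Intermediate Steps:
$U{\left(R \right)} = \frac{R}{4}$
$X{\left(E \right)} = E \left(1 + E\right)$
$\left(U{\left(2 \right)} + X{\left(-5 \right)}\right)^{2} \left(-34\right) \left(-42\right) = \left(\frac{1}{4} \cdot 2 - 5 \left(1 - 5\right)\right)^{2} \left(-34\right) \left(-42\right) = \left(\frac{1}{2} - -20\right)^{2} \left(-34\right) \left(-42\right) = \left(\frac{1}{2} + 20\right)^{2} \left(-34\right) \left(-42\right) = \left(\frac{41}{2}\right)^{2} \left(-34\right) \left(-42\right) = \frac{1681}{4} \left(-34\right) \left(-42\right) = \left(- \frac{28577}{2}\right) \left(-42\right) = 600117$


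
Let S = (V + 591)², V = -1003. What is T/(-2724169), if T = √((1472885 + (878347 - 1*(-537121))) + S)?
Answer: -√3058097/2724169 ≈ -0.00064194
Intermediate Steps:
S = 169744 (S = (-1003 + 591)² = (-412)² = 169744)
T = √3058097 (T = √((1472885 + (878347 - 1*(-537121))) + 169744) = √((1472885 + (878347 + 537121)) + 169744) = √((1472885 + 1415468) + 169744) = √(2888353 + 169744) = √3058097 ≈ 1748.7)
T/(-2724169) = √3058097/(-2724169) = √3058097*(-1/2724169) = -√3058097/2724169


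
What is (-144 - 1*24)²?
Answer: 28224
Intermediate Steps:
(-144 - 1*24)² = (-144 - 24)² = (-168)² = 28224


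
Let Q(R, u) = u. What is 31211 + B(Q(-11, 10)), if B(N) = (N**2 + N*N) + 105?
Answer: 31516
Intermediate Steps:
B(N) = 105 + 2*N**2 (B(N) = (N**2 + N**2) + 105 = 2*N**2 + 105 = 105 + 2*N**2)
31211 + B(Q(-11, 10)) = 31211 + (105 + 2*10**2) = 31211 + (105 + 2*100) = 31211 + (105 + 200) = 31211 + 305 = 31516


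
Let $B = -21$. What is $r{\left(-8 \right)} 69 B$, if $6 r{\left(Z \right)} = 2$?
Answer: $-483$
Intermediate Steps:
$r{\left(Z \right)} = \frac{1}{3}$ ($r{\left(Z \right)} = \frac{1}{6} \cdot 2 = \frac{1}{3}$)
$r{\left(-8 \right)} 69 B = \frac{1}{3} \cdot 69 \left(-21\right) = 23 \left(-21\right) = -483$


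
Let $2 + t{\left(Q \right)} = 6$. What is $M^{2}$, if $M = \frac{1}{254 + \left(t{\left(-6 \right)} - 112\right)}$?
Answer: $\frac{1}{21316} \approx 4.6913 \cdot 10^{-5}$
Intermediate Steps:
$t{\left(Q \right)} = 4$ ($t{\left(Q \right)} = -2 + 6 = 4$)
$M = \frac{1}{146}$ ($M = \frac{1}{254 + \left(4 - 112\right)} = \frac{1}{254 - 108} = \frac{1}{146} \approx 0.0068493$)
$M^{2} = \left(\frac{1}{146}\right)^{2} = \frac{1}{21316}$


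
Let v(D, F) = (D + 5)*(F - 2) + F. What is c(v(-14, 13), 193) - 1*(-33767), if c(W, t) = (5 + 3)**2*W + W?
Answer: 28177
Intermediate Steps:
v(D, F) = F + (-2 + F)*(5 + D) (v(D, F) = (5 + D)*(-2 + F) + F = (-2 + F)*(5 + D) + F = F + (-2 + F)*(5 + D))
c(W, t) = 65*W (c(W, t) = 8**2*W + W = 64*W + W = 65*W)
c(v(-14, 13), 193) - 1*(-33767) = 65*(-10 - 2*(-14) + 6*13 - 14*13) - 1*(-33767) = 65*(-10 + 28 + 78 - 182) + 33767 = 65*(-86) + 33767 = -5590 + 33767 = 28177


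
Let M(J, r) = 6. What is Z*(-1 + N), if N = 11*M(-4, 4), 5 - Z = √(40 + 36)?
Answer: 325 - 130*√19 ≈ -241.66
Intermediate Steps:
Z = 5 - 2*√19 (Z = 5 - √(40 + 36) = 5 - √76 = 5 - 2*√19 ≈ -3.7178)
N = 66 (N = 11*6 = 66)
Z*(-1 + N) = (5 - 2*√19)*(-1 + 66) = (5 - 2*√19)*65 = 325 - 130*√19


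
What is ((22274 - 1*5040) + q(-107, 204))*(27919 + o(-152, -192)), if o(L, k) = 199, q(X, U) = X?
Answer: 481576986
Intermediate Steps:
((22274 - 1*5040) + q(-107, 204))*(27919 + o(-152, -192)) = ((22274 - 1*5040) - 107)*(27919 + 199) = ((22274 - 5040) - 107)*28118 = (17234 - 107)*28118 = 17127*28118 = 481576986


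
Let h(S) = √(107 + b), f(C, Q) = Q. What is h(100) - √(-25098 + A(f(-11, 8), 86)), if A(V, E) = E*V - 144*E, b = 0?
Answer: √107 - I*√36794 ≈ 10.344 - 191.82*I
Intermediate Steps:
h(S) = √107 (h(S) = √(107 + 0) = √107)
A(V, E) = -144*E + E*V
h(100) - √(-25098 + A(f(-11, 8), 86)) = √107 - √(-25098 + 86*(-144 + 8)) = √107 - √(-25098 + 86*(-136)) = √107 - √(-25098 - 11696) = √107 - √(-36794) = √107 - I*√36794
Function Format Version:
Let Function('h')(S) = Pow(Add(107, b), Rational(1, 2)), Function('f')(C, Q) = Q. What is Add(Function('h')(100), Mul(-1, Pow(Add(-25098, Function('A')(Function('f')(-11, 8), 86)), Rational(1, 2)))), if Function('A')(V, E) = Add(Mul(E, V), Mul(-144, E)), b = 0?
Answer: Add(Pow(107, Rational(1, 2)), Mul(-1, I, Pow(36794, Rational(1, 2)))) ≈ Add(10.344, Mul(-191.82, I))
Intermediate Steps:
Function('h')(S) = Pow(107, Rational(1, 2)) (Function('h')(S) = Pow(Add(107, 0), Rational(1, 2)) = Pow(107, Rational(1, 2)))
Function('A')(V, E) = Add(Mul(-144, E), Mul(E, V))
Add(Function('h')(100), Mul(-1, Pow(Add(-25098, Function('A')(Function('f')(-11, 8), 86)), Rational(1, 2)))) = Add(Pow(107, Rational(1, 2)), Mul(-1, Pow(Add(-25098, Mul(86, Add(-144, 8))), Rational(1, 2)))) = Add(Pow(107, Rational(1, 2)), Mul(-1, Pow(Add(-25098, Mul(86, -136)), Rational(1, 2)))) = Add(Pow(107, Rational(1, 2)), Mul(-1, Pow(Add(-25098, -11696), Rational(1, 2)))) = Add(Pow(107, Rational(1, 2)), Mul(-1, Pow(-36794, Rational(1, 2)))) = Add(Pow(107, Rational(1, 2)), Mul(-1, Mul(I, Pow(36794, Rational(1, 2))))) = Add(Pow(107, Rational(1, 2)), Mul(-1, I, Pow(36794, Rational(1, 2))))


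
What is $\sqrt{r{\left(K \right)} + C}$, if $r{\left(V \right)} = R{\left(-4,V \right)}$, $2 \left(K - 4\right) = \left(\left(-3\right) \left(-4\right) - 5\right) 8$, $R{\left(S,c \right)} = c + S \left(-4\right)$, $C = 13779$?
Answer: $\sqrt{13827} \approx 117.59$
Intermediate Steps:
$R{\left(S,c \right)} = c - 4 S$
$K = 32$ ($K = 4 + \frac{\left(\left(-3\right) \left(-4\right) - 5\right) 8}{2} = 4 + \frac{\left(12 - 5\right) 8}{2} = 4 + \frac{7 \cdot 8}{2} = 4 + \frac{1}{2} \cdot 56 = 4 + 28 = 32$)
$r{\left(V \right)} = 16 + V$ ($r{\left(V \right)} = V - -16 = V + 16 = 16 + V$)
$\sqrt{r{\left(K \right)} + C} = \sqrt{\left(16 + 32\right) + 13779} = \sqrt{48 + 13779} = \sqrt{13827}$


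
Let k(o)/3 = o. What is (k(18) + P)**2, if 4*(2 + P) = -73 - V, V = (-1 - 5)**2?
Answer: 9801/16 ≈ 612.56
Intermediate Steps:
k(o) = 3*o
V = 36 (V = (-6)**2 = 36)
P = -117/4 (P = -2 + (-73 - 1*36)/4 = -2 + (-73 - 36)/4 = -2 + (1/4)*(-109) = -2 - 109/4 = -117/4 ≈ -29.250)
(k(18) + P)**2 = (3*18 - 117/4)**2 = (54 - 117/4)**2 = (99/4)**2 = 9801/16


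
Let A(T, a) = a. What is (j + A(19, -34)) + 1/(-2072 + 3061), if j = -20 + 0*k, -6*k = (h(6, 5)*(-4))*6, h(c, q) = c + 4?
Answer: -53405/989 ≈ -53.999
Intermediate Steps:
h(c, q) = 4 + c
k = 40 (k = -(4 + 6)*(-4)*6/6 = -10*(-4)*6/6 = -(-20)*6/3 = -1/6*(-240) = 40)
j = -20 (j = -20 + 0*40 = -20 + 0 = -20)
(j + A(19, -34)) + 1/(-2072 + 3061) = (-20 - 34) + 1/(-2072 + 3061) = -54 + 1/989 = -53405/989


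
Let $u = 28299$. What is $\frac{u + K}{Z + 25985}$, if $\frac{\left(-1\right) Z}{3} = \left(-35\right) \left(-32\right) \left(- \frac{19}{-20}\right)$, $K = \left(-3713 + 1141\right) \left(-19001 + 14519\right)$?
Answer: $\frac{11556003}{22793} \approx 507.0$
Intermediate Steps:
$K = 11527704$ ($K = \left(-2572\right) \left(-4482\right) = 11527704$)
$Z = -3192$ ($Z = - 3 \left(-35\right) \left(-32\right) \left(- \frac{19}{-20}\right) = - 3 \cdot 1120 \left(\left(-19\right) \left(- \frac{1}{20}\right)\right) = - 3 \cdot 1120 \cdot \frac{19}{20} = \left(-3\right) 1064 = -3192$)
$\frac{u + K}{Z + 25985} = \frac{28299 + 11527704}{-3192 + 25985} = \frac{11556003}{22793}$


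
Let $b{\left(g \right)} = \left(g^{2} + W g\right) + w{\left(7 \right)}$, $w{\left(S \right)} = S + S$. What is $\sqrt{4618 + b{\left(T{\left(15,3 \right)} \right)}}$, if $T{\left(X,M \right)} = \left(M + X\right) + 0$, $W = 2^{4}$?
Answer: $2 \sqrt{1311} \approx 72.416$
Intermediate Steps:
$w{\left(S \right)} = 2 S$
$W = 16$
$T{\left(X,M \right)} = M + X$
$b{\left(g \right)} = 14 + g^{2} + 16 g$ ($b{\left(g \right)} = \left(g^{2} + 16 g\right) + 2 \cdot 7 = \left(g^{2} + 16 g\right) + 14 = 14 + g^{2} + 16 g$)
$\sqrt{4618 + b{\left(T{\left(15,3 \right)} \right)}} = \sqrt{4618 + \left(14 + \left(3 + 15\right)^{2} + 16 \left(3 + 15\right)\right)} = \sqrt{4618 + \left(14 + 18^{2} + 16 \cdot 18\right)} = \sqrt{4618 + \left(14 + 324 + 288\right)} = \sqrt{4618 + 626} = \sqrt{5244} = 2 \sqrt{1311}$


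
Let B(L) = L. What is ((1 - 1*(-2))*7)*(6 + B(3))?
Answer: 189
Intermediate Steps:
((1 - 1*(-2))*7)*(6 + B(3)) = ((1 - 1*(-2))*7)*(6 + 3) = ((1 + 2)*7)*9 = (3*7)*9 = 21*9 = 189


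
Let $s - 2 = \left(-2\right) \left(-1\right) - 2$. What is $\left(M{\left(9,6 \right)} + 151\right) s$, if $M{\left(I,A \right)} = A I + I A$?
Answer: $518$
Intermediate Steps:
$M{\left(I,A \right)} = 2 A I$ ($M{\left(I,A \right)} = A I + A I = 2 A I$)
$s = 2$ ($s = 2 - 0 = 2 + \left(2 - 2\right) = 2 + 0 = 2$)
$\left(M{\left(9,6 \right)} + 151\right) s = \left(2 \cdot 6 \cdot 9 + 151\right) 2 = \left(108 + 151\right) 2 = 259 \cdot 2 = 518$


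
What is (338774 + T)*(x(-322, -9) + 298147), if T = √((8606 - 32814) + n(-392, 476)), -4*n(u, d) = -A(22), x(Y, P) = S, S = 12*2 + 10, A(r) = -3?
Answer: 101015970094 + 298181*I*√96835/2 ≈ 1.0102e+11 + 4.6394e+7*I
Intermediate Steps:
S = 34 (S = 24 + 10 = 34)
x(Y, P) = 34
n(u, d) = -¾ (n(u, d) = -(-1)*(-3)/4 = -¼*3 = -¾)
T = I*√96835/2 (T = √((8606 - 32814) - ¾) = √(-24208 - ¾) = √(-96835/4) = I*√96835/2 ≈ 155.59*I)
(338774 + T)*(x(-322, -9) + 298147) = (338774 + I*√96835/2)*(34 + 298147) = (338774 + I*√96835/2)*298181 = 101015970094 + 298181*I*√96835/2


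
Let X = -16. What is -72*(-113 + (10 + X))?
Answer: 8568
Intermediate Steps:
-72*(-113 + (10 + X)) = -72*(-113 + (10 - 16)) = -72*(-113 - 6) = -72*(-119) = 8568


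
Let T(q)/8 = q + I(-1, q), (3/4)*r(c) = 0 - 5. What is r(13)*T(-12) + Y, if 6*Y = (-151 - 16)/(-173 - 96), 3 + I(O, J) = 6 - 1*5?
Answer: 1205287/1614 ≈ 746.77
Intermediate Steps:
I(O, J) = -2 (I(O, J) = -3 + (6 - 1*5) = -3 + (6 - 5) = -3 + 1 = -2)
r(c) = -20/3 (r(c) = 4*(0 - 5)/3 = (4/3)*(-5) = -20/3)
T(q) = -16 + 8*q (T(q) = 8*(q - 2) = 8*(-2 + q) = -16 + 8*q)
Y = 167/1614 (Y = ((-151 - 16)/(-173 - 96))/6 = (-167/(-269))/6 = (-167*(-1/269))/6 = (⅙)*(167/269) = 167/1614 ≈ 0.10347)
r(13)*T(-12) + Y = -20*(-16 + 8*(-12))/3 + 167/1614 = -20*(-16 - 96)/3 + 167/1614 = -20/3*(-112) + 167/1614 = 2240/3 + 167/1614 = 1205287/1614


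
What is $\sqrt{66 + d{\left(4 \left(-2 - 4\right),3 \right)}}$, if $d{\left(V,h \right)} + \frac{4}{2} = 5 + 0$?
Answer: $\sqrt{69} \approx 8.3066$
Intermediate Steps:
$d{\left(V,h \right)} = 3$ ($d{\left(V,h \right)} = -2 + \left(5 + 0\right) = -2 + 5 = 3$)
$\sqrt{66 + d{\left(4 \left(-2 - 4\right),3 \right)}} = \sqrt{66 + 3} = \sqrt{69}$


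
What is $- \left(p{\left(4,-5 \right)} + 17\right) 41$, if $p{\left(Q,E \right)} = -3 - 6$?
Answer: $-328$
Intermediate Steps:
$p{\left(Q,E \right)} = -9$ ($p{\left(Q,E \right)} = -3 - 6 = -9$)
$- \left(p{\left(4,-5 \right)} + 17\right) 41 = - \left(-9 + 17\right) 41 = - 8 \cdot 41 = \left(-1\right) 328 = -328$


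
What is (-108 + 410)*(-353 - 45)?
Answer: -120196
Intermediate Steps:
(-108 + 410)*(-353 - 45) = 302*(-398) = -120196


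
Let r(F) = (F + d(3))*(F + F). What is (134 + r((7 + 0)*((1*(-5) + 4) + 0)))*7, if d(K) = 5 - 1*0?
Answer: 1134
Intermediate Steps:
d(K) = 5 (d(K) = 5 + 0 = 5)
r(F) = 2*F*(5 + F) (r(F) = (F + 5)*(F + F) = (5 + F)*(2*F) = 2*F*(5 + F))
(134 + r((7 + 0)*((1*(-5) + 4) + 0)))*7 = (134 + 2*((7 + 0)*((1*(-5) + 4) + 0))*(5 + (7 + 0)*((1*(-5) + 4) + 0)))*7 = (134 + 2*(7*((-5 + 4) + 0))*(5 + 7*((-5 + 4) + 0)))*7 = (134 + 2*(7*(-1 + 0))*(5 + 7*(-1 + 0)))*7 = (134 + 2*(7*(-1))*(5 + 7*(-1)))*7 = (134 + 2*(-7)*(5 - 7))*7 = (134 + 2*(-7)*(-2))*7 = (134 + 28)*7 = 162*7 = 1134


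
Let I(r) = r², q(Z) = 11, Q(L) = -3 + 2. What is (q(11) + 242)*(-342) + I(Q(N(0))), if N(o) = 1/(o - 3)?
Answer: -86525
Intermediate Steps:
N(o) = 1/(-3 + o)
Q(L) = -1
(q(11) + 242)*(-342) + I(Q(N(0))) = (11 + 242)*(-342) + (-1)² = 253*(-342) + 1 = -86526 + 1 = -86525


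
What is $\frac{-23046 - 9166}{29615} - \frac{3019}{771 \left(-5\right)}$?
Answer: $- \frac{1390783}{4566633} \approx -0.30455$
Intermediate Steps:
$\frac{-23046 - 9166}{29615} - \frac{3019}{771 \left(-5\right)} = \left(-32212\right) \frac{1}{29615} - \frac{3019}{-3855} = - \frac{32212}{29615} - - \frac{3019}{3855} = - \frac{32212}{29615} + \frac{3019}{3855} = - \frac{1390783}{4566633}$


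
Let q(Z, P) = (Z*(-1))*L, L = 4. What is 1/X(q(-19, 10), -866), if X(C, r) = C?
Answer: 1/76 ≈ 0.013158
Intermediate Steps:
q(Z, P) = -4*Z (q(Z, P) = (Z*(-1))*4 = -Z*4 = -4*Z)
1/X(q(-19, 10), -866) = 1/(-4*(-19)) = 1/76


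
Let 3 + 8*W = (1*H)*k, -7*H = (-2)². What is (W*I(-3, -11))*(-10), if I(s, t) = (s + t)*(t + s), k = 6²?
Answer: 5775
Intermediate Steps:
k = 36
H = -4/7 (H = -⅐*(-2)² = -⅐*4 = -4/7 ≈ -0.57143)
I(s, t) = (s + t)² (I(s, t) = (s + t)*(s + t) = (s + t)²)
W = -165/56 (W = -3/8 + ((1*(-4/7))*36)/8 = -3/8 + (-4/7*36)/8 = -3/8 + (⅛)*(-144/7) = -3/8 - 18/7 = -165/56 ≈ -2.9464)
(W*I(-3, -11))*(-10) = -165*(-3 - 11)²/56*(-10) = -165/56*(-14)²*(-10) = -165/56*196*(-10) = -1155/2*(-10) = 5775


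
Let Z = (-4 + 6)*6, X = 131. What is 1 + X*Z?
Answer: 1573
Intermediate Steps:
Z = 12 (Z = 2*6 = 12)
1 + X*Z = 1 + 131*12 = 1 + 1572 = 1573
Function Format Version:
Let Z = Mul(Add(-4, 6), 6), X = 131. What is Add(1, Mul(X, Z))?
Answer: 1573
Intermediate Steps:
Z = 12 (Z = Mul(2, 6) = 12)
Add(1, Mul(X, Z)) = Add(1, Mul(131, 12)) = Add(1, 1572) = 1573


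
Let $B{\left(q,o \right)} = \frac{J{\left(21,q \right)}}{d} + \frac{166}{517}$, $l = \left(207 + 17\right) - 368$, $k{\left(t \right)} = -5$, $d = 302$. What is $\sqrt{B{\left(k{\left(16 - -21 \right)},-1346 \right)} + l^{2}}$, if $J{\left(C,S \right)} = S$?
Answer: $\frac{9 \sqrt{6240815095394}}{156134} \approx 144.0$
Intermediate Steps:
$l = -144$ ($l = 224 - 368 = -144$)
$B{\left(q,o \right)} = \frac{166}{517} + \frac{q}{302}$ ($B{\left(q,o \right)} = \frac{q}{302} + \frac{166}{517} = \frac{166}{517} + \frac{q}{302}$)
$\sqrt{B{\left(k{\left(16 - -21 \right)},-1346 \right)} + l^{2}} = \sqrt{\left(\frac{166}{517} + \frac{1}{302} \left(-5\right)\right) + \left(-144\right)^{2}} = \sqrt{\left(\frac{166}{517} - \frac{5}{302}\right) + 20736} = \sqrt{\frac{47547}{156134} + 20736} = \sqrt{\frac{3237642171}{156134}} = \frac{9 \sqrt{6240815095394}}{156134}$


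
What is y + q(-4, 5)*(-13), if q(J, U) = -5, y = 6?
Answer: 71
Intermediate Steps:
y + q(-4, 5)*(-13) = 6 - 5*(-13) = 6 + 65 = 71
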